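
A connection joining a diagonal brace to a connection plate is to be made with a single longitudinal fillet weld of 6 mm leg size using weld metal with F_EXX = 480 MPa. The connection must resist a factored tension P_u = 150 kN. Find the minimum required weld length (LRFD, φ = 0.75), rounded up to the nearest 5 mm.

Throat t_e = 0.707 × 6 = 4.242 mm.
φr_n = 0.75 × 0.6 × 480 × 4.242 × 10⁻³ = 0.9163 kN/mm.
L_req = P_u / φr_n = 150 / 0.9163 = 163.7 mm total.
Round up → use L = 165 mm.

L = 165 mm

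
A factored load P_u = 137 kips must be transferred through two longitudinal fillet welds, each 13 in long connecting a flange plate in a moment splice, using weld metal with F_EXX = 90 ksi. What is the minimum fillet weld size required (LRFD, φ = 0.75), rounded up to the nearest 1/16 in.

Total weld length L = 26 in.
Required throat t_e = P_u / (φ × 0.6 F_EXX × L) = 137 / (0.75 × 0.6 × 90 × 26) = 0.1301 in.
Required leg w = t_e / 0.707 = 0.184 in → use 3/16 in.

w = 3/16 in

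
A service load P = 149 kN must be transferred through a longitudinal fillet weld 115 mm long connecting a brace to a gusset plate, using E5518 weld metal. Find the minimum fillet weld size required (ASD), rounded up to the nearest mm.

w = 12 mm

E55XX → F_EXX = 550 MPa.
Total weld length L = 115 mm.
Required throat t_e = P × Ω / (0.6 F_EXX × L) = 149 × 2.0 / (0.6 × 550 × 115 × 10⁻³) = 7.852 mm.
Required leg w = t_e / 0.707 = 11.11 mm → use 12 mm.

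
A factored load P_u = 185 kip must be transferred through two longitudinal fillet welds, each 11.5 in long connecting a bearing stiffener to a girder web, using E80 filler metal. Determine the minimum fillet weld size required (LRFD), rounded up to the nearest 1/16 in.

E80XX → F_EXX = 80 ksi.
Total weld length L = 23 in.
Required throat t_e = P_u / (φ × 0.6 F_EXX × L) = 185 / (0.75 × 0.6 × 80 × 23) = 0.2234 in.
Required leg w = t_e / 0.707 = 0.316 in → use 3/8 in.

w = 3/8 in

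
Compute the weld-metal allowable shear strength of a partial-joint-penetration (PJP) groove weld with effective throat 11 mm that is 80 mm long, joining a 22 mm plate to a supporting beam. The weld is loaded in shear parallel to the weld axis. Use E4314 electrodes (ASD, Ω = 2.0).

E43XX → F_EXX = 430 MPa.
Effective throat (given) t_e = 11 mm.
A_we = 11 × 80 = 880 mm².
F_nw = 0.6 F_EXX = 258 MPa.
R_n/Ω = (258 × 880) / 2.0 × 10⁻³ = 113.5 kN.

R_n/Ω ≈ 114 kN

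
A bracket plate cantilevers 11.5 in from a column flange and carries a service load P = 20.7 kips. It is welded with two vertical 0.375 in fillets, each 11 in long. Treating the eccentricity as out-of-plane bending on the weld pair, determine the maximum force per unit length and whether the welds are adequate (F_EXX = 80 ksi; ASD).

f_max ≈ 5.98 kip/in; adequate

L_w = 2 × 11 = 22 in; section modulus (unit throat) S = 2 × L²/6 = 40.33 in².
Direct shear f_v = P/L_w = 20.7/22 = 0.9409 kip/in.
Moment M = P × e = 20.7 × 11.5 = 238.05 kip·in; bending f_b = M/S = 5.902 kip/in.
f_max = √(f_v² + f_b²) = √(0.9409² + 5.902²) = 5.977 kip/in.
r_n/Ω = (1/2.0) × 0.6 × 80 × (0.707 × 0.375) = 6.363 kip/in → adequate.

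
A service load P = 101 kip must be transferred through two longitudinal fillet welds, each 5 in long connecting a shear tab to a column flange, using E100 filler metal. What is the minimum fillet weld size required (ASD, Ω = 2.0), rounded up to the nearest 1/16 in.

E100XX → F_EXX = 100 ksi.
Total weld length L = 10 in.
Required throat t_e = P × Ω / (0.6 F_EXX × L) = 101 × 2.0 / (0.6 × 100 × 10) = 0.3367 in.
Required leg w = t_e / 0.707 = 0.4762 in → use 1/2 in.

w = 1/2 in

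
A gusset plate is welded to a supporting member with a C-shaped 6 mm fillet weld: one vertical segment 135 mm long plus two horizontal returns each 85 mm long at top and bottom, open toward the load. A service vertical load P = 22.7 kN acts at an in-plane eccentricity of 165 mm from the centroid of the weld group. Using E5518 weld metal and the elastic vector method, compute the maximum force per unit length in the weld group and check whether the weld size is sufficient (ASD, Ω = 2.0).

f_max ≈ 335 N/mm; adequate

E55XX → F_EXX = 550 MPa.
Total weld length L_w = 305 mm. Treat welds as unit-width lines.
Centroid: x̄ = 2×85×42.5 / 305 = 23.69 mm from the vertical weld.
Polar moment about centroid: J = I_x + I_y = [135³/12 + 2×85×67.5²] + [135×23.69² + 2(85³/12 + 85×18.81²)] = 1218000 mm³.
Direct shear f_v = P/L_w = 22.7×10³ / 305 = 74.43 N/mm (vertical).
Torsion M = P·e = 22.7×10³ × 165 = 3745500 N·mm.
Critical point at (x, y) = (61.31, 67.5) from centroid. f_tx = M·y/J = 207.6 N/mm; f_ty = M·x/J = 188.6 N/mm.
Resultant f_max = √[f_tx² + (f_v + f_ty)²] = √[207.6² + (74.43 + 188.6)²] = 335 N/mm.
Capacity per unit length: r_n/Ω = (1/2.0) × 0.6 × 550 × (0.707 × 6) = 699.9 N/mm.
335 ≤ 699.9 → adequate.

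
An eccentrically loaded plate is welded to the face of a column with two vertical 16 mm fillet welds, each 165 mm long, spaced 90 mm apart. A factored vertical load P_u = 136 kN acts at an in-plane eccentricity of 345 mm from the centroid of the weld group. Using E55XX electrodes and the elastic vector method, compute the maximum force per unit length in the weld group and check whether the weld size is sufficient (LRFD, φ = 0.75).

E55XX → F_EXX = 550 MPa.
Total weld length L_w = 330 mm. Treat welds as unit-width lines.
Polar moment about centroid: J = 2[d³/12 + d(b/2)²] = 2[165³/12 + 165×45²] = 1417000 mm³.
Direct shear f_v = P/L_w = 136×10³ / 330 = 412.1 N/mm (vertical).
Torsion M = P·e = 136×10³ × 345 = 46920000 N·mm.
Critical point at (x, y) = (45, 82.5) from centroid. f_tx = M·y/J = 2732 N/mm; f_ty = M·x/J = 1490 N/mm.
Resultant f_max = √[f_tx² + (f_v + f_ty)²] = √[2732² + (412.1 + 1490)²] = 3329 N/mm.
Capacity per unit length: φr_n = 0.75 × 0.6 × 550 × (0.707 × 16) = 2800 N/mm.
3329 > 2800 → NOT adequate.

f_max ≈ 3330 N/mm; NOT adequate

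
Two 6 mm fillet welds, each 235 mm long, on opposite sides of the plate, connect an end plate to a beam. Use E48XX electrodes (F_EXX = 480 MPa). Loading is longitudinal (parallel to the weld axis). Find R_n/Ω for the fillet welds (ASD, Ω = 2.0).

Effective throat t_e = 0.707 × 6 = 4.242 mm.
Total length L = 470 mm; A_we = 4.242 × 470 = 1994 mm².
F_nw = 0.6 F_EXX = 0.6 × 480 = 288 MPa.
R_n = 288 × 1994 × 10⁻³ = 574.2 kN; R_n/Ω = 574.2/2.0 = 287.1 kN.

R_n/Ω ≈ 287 kN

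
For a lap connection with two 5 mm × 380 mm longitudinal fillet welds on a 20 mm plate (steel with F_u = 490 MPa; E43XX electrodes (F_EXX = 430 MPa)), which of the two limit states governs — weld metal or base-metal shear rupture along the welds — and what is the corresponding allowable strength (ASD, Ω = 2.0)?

R_n/Ω ≈ 347 kN (weld metal governs)

t_e = 0.707 × 5 = 3.535 mm; L = 760 mm.
Weld metal: R_n/Ω = (1/2.0) × 0.6 × 430 × 3.535 × 760 × 10⁻³ = 346.6 kN.
Base metal (shear rupture): R_n/Ω = (1/2.0) × 0.6 × 490 × 20 × 760 × 10⁻³ = 2234 kN.
Governing: weld metal.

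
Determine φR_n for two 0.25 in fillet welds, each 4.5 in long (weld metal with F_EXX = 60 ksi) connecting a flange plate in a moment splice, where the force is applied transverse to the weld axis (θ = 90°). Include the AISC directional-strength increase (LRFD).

φR_n ≈ 64.4 kips

t_e = 0.707 × 0.25 = 0.1767 in; A_we = 0.1767 × 9 = 1.591 in².
Directional factor: 1.0 + 0.5 sin^1.5(90°) = 1.5.
F_nw = 0.6 × 60 × 1.5 = 54 ksi.
φR_n = 0.75 × 54 × 1.591 = 64.43 kips.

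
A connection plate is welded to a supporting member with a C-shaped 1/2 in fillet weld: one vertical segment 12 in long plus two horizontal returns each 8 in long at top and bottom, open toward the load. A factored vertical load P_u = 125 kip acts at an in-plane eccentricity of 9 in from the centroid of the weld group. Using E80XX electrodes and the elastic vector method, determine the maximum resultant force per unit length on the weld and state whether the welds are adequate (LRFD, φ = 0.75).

E80XX → F_EXX = 80 ksi.
Total weld length L_w = 28 in. Treat welds as unit-width lines.
Centroid: x̄ = 2×8×4 / 28 = 2.286 in from the vertical weld.
Polar moment about centroid: J = I_x + I_y = [12³/12 + 2×8×6²] + [12×2.286² + 2(8³/12 + 8×1.714²)] = 915 in³.
Direct shear f_v = P/L_w = 125 / 28 = 4.464 kip/in (vertical).
Torsion M = P·e = 125 × 9 = 1125 kip·in.
Critical point at (x, y) = (5.714, 6) from centroid. f_tx = M·y/J = 7.377 kip/in; f_ty = M·x/J = 7.025 kip/in.
Resultant f_max = √[f_tx² + (f_v + f_ty)²] = √[7.377² + (4.464 + 7.025)²] = 13.65 kip/in.
Capacity per unit length: φr_n = 0.75 × 0.6 × 80 × (0.707 × 0.5) = 12.73 kip/in.
13.65 > 12.73 → NOT adequate.

f_max ≈ 13.7 kip/in; NOT adequate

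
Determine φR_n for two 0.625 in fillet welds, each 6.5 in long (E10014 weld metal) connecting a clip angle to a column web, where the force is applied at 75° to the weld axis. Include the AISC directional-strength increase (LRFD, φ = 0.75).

φR_n ≈ 381 kips

E100XX → F_EXX = 100 ksi.
t_e = 0.707 × 0.625 = 0.4419 in; A_we = 0.4419 × 13 = 5.744 in².
Directional factor: 1.0 + 0.5 sin^1.5(75°) = 1.475.
F_nw = 0.6 × 100 × 1.475 = 88.48 ksi.
φR_n = 0.75 × 88.48 × 5.744 = 381.2 kips.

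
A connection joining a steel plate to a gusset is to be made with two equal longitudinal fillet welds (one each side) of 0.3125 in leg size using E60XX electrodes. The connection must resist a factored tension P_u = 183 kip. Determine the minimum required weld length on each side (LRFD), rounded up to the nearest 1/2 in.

E60XX → F_EXX = 60 ksi.
Throat t_e = 0.707 × 0.3125 = 0.2209 in.
φr_n = 0.75 × 0.6 × 60 × 0.2209 = 5.965 kip/in.
L_req = P_u / φr_n = 183 / 5.965 = 30.68 in total.
Per side: 30.68 / 2 = 15.34 in.
Round up → use L = 15.5 in on each side.

L = 15.5 in on each side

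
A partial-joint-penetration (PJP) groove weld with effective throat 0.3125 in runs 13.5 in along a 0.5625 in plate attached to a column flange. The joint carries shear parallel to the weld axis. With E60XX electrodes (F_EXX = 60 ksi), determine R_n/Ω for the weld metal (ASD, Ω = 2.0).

Effective throat (given) t_e = 0.3125 in.
A_we = 0.3125 × 13.5 = 4.219 in².
F_nw = 0.6 F_EXX = 36 ksi.
R_n/Ω = (36 × 4.219) / 2.0 = 75.94 kip.

R_n/Ω ≈ 75.9 kip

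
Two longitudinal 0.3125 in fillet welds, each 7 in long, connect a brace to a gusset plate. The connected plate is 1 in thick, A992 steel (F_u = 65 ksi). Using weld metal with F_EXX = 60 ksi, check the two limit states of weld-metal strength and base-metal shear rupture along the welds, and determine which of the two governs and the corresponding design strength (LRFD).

φR_n ≈ 83.5 kips (weld metal governs)

t_e = 0.707 × 0.3125 = 0.2209 in; L = 14 in.
Weld metal: φR_n = 0.75 × 0.6 × 60 × 0.2209 × 14 = 83.51 kips.
Base metal (shear rupture): φR_n = 0.75 × 0.6 × 65 × 1 × 14 = 409.5 kips.
Governing: weld metal.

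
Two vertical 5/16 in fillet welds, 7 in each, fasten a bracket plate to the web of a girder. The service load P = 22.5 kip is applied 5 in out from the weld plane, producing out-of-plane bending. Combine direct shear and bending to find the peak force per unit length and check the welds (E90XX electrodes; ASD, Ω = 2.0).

E90XX → F_EXX = 90 ksi.
L_w = 2 × 7 = 14 in; section modulus (unit throat) S = 2 × L²/6 = 16.33 in².
Direct shear f_v = P/L_w = 22.5/14 = 1.607 kip/in.
Moment M = P × e = 22.5 × 5 = 112.5 kip·in; bending f_b = M/S = 6.888 kip/in.
f_max = √(f_v² + f_b²) = √(1.607² + 6.888²) = 7.073 kip/in.
r_n/Ω = (1/2.0) × 0.6 × 90 × (0.707 × 0.3125) = 5.965 kip/in → NOT adequate.

f_max ≈ 7.07 kip/in; NOT adequate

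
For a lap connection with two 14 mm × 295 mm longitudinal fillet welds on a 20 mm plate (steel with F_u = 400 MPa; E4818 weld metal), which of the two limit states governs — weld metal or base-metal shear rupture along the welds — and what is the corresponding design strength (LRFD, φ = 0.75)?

φR_n ≈ 1260 kN (weld metal governs)

E48XX → F_EXX = 480 MPa.
t_e = 0.707 × 14 = 9.898 mm; L = 590 mm.
Weld metal: φR_n = 0.75 × 0.6 × 480 × 9.898 × 590 × 10⁻³ = 1261 kN.
Base metal (shear rupture): φR_n = 0.75 × 0.6 × 400 × 20 × 590 × 10⁻³ = 2124 kN.
Governing: weld metal.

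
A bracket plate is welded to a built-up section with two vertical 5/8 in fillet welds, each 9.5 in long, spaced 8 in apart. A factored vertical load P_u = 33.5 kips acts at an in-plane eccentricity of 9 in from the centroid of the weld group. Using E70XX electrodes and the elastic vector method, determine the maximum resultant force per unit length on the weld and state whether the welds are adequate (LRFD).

f_max ≈ 5.49 kip/in; adequate

E70XX → F_EXX = 70 ksi.
Total weld length L_w = 19 in. Treat welds as unit-width lines.
Polar moment about centroid: J = 2[d³/12 + d(b/2)²] = 2[9.5³/12 + 9.5×4²] = 446.9 in³.
Direct shear f_v = P/L_w = 33.5 / 19 = 1.763 kip/in (vertical).
Torsion M = P·e = 33.5 × 9 = 301.5 kip·in.
Critical point at (x, y) = (4, 4.75) from centroid. f_tx = M·y/J = 3.205 kip/in; f_ty = M·x/J = 2.699 kip/in.
Resultant f_max = √[f_tx² + (f_v + f_ty)²] = √[3.205² + (1.763 + 2.699)²] = 5.493 kip/in.
Capacity per unit length: φr_n = 0.75 × 0.6 × 70 × (0.707 × 0.625) = 13.92 kip/in.
5.493 ≤ 13.92 → adequate.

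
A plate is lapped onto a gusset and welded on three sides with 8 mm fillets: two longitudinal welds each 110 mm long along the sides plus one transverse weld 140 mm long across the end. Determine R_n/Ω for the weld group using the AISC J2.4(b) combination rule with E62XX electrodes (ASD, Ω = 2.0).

R_n/Ω ≈ 418 kN

E62XX → F_EXX = 620 MPa.
t_e = 0.707 × 8 = 5.656 mm.
R_nwl = 0.6 × 620 × 5.656 × 220 × 10⁻³ = 462.9 kN (longitudinal, 2 welds).
R_nwt = 0.6 × 620 × 5.656 × 140 × 10⁻³ = 294.6 kN (transverse, base value).
(i) R_nwl + R_nwt = 757.5 kN; (ii) 0.85 R_nwl + 1.5 R_nwt = 835.3 kN.
R_n = max = 835.3 kN [governs: (ii)]; R_n/Ω = 417.7 kN.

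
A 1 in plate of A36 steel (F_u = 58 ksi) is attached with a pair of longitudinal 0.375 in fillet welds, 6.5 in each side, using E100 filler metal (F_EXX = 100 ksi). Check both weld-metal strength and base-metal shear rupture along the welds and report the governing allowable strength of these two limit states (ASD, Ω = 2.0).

R_n/Ω ≈ 103 kip (weld metal governs)

t_e = 0.707 × 0.375 = 0.2651 in; L = 13 in.
Weld metal: R_n/Ω = (1/2.0) × 0.6 × 100 × 0.2651 × 13 = 103.4 kip.
Base metal (shear rupture): R_n/Ω = (1/2.0) × 0.6 × 58 × 1 × 13 = 226.2 kip.
Governing: weld metal.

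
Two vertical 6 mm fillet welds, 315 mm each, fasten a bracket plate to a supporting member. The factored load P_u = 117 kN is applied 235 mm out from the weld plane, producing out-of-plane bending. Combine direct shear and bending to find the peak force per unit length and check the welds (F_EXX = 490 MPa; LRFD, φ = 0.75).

f_max ≈ 852 N/mm; adequate

L_w = 2 × 315 = 630 mm; section modulus (unit throat) S = 2 × L²/6 = 33080 mm².
Direct shear f_v = P/L_w = 117×10³/630 = 185.7 N/mm.
Moment M = P × e = 117×10³ × 235 = 27495000 N·mm; bending f_b = M/S = 831.3 N/mm.
f_max = √(f_v² + f_b²) = √(185.7² + 831.3²) = 851.8 N/mm.
φr_n = 0.75 × 0.6 × 490 × (0.707 × 6) = 935.4 N/mm → adequate.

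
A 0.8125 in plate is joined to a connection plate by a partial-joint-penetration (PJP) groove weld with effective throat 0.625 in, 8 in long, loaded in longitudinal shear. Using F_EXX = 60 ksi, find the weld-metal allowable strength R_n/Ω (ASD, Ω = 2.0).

Effective throat (given) t_e = 0.625 in.
A_we = 0.625 × 8 = 5 in².
F_nw = 0.6 F_EXX = 36 ksi.
R_n/Ω = (36 × 5) / 2.0 = 90 kip.

R_n/Ω ≈ 90 kip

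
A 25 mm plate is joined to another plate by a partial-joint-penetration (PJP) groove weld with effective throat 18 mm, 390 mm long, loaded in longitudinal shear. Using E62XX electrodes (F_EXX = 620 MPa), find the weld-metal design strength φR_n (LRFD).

φR_n ≈ 1960 kN

Effective throat (given) t_e = 18 mm.
A_we = 18 × 390 = 7020 mm².
F_nw = 0.6 F_EXX = 372 MPa.
φR_n = 0.75 × 372 × 7020 × 10⁻³ = 1959 kN.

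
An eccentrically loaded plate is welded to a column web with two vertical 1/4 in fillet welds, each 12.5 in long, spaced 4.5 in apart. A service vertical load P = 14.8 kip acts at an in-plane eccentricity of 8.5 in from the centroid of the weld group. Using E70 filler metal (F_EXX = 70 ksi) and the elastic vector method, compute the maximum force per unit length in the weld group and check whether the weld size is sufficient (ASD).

f_max ≈ 2.12 kip/in; adequate

Total weld length L_w = 25 in. Treat welds as unit-width lines.
Polar moment about centroid: J = 2[d³/12 + d(b/2)²] = 2[12.5³/12 + 12.5×2.25²] = 452.1 in³.
Direct shear f_v = P/L_w = 14.8 / 25 = 0.592 kip/in (vertical).
Torsion M = P·e = 14.8 × 8.5 = 125.8 kip·in.
Critical point at (x, y) = (2.25, 6.25) from centroid. f_tx = M·y/J = 1.739 kip/in; f_ty = M·x/J = 0.6261 kip/in.
Resultant f_max = √[f_tx² + (f_v + f_ty)²] = √[1.739² + (0.592 + 0.6261)²] = 2.123 kip/in.
Capacity per unit length: r_n/Ω = (1/2.0) × 0.6 × 70 × (0.707 × 0.25) = 3.712 kip/in.
2.123 ≤ 3.712 → adequate.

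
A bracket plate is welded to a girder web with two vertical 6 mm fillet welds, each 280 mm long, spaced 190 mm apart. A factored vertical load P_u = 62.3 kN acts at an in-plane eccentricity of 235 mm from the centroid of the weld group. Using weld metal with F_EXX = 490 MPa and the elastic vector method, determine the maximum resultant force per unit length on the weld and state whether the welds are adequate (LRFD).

Total weld length L_w = 560 mm. Treat welds as unit-width lines.
Polar moment about centroid: J = 2[d³/12 + d(b/2)²] = 2[280³/12 + 280×95²] = 8713000 mm³.
Direct shear f_v = P/L_w = 62.3×10³ / 560 = 111.2 N/mm (vertical).
Torsion M = P·e = 62.3×10³ × 235 = 14640000 N·mm.
Critical point at (x, y) = (95, 140) from centroid. f_tx = M·y/J = 235.3 N/mm; f_ty = M·x/J = 159.6 N/mm.
Resultant f_max = √[f_tx² + (f_v + f_ty)²] = √[235.3² + (111.2 + 159.6)²] = 358.8 N/mm.
Capacity per unit length: φr_n = 0.75 × 0.6 × 490 × (0.707 × 6) = 935.4 N/mm.
358.8 ≤ 935.4 → adequate.

f_max ≈ 359 N/mm; adequate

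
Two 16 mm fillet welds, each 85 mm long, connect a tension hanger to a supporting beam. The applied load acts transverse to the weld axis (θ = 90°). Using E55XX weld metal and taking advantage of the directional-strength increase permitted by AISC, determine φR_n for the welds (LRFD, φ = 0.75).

φR_n ≈ 714 kN

E55XX → F_EXX = 550 MPa.
t_e = 0.707 × 16 = 11.31 mm; A_we = 11.31 × 170 = 1923 mm².
Directional factor: 1.0 + 0.5 sin^1.5(90°) = 1.5.
F_nw = 0.6 × 550 × 1.5 = 495 MPa.
φR_n = 0.75 × 495 × 1923 × 10⁻³ = 713.9 kN.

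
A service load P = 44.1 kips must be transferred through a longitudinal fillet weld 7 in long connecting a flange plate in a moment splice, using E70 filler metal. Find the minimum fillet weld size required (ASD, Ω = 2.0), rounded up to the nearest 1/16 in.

w = 7/16 in

E70XX → F_EXX = 70 ksi.
Total weld length L = 7 in.
Required throat t_e = P × Ω / (0.6 F_EXX × L) = 44.1 × 2.0 / (0.6 × 70 × 7) = 0.3 in.
Required leg w = t_e / 0.707 = 0.4243 in → use 7/16 in.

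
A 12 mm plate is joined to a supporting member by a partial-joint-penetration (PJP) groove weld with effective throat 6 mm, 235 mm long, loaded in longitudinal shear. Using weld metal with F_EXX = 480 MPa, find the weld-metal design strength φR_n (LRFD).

φR_n ≈ 305 kN

Effective throat (given) t_e = 6 mm.
A_we = 6 × 235 = 1410 mm².
F_nw = 0.6 F_EXX = 288 MPa.
φR_n = 0.75 × 288 × 1410 × 10⁻³ = 304.6 kN.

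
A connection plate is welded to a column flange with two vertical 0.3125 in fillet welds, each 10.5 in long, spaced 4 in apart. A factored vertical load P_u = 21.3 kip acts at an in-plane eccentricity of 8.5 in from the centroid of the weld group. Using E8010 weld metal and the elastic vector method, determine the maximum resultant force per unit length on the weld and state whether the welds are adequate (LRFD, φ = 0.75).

E80XX → F_EXX = 80 ksi.
Total weld length L_w = 21 in. Treat welds as unit-width lines.
Polar moment about centroid: J = 2[d³/12 + d(b/2)²] = 2[10.5³/12 + 10.5×2²] = 276.9 in³.
Direct shear f_v = P/L_w = 21.3 / 21 = 1.014 kip/in (vertical).
Torsion M = P·e = 21.3 × 8.5 = 181.05 kip·in.
Critical point at (x, y) = (2, 5.25) from centroid. f_tx = M·y/J = 3.432 kip/in; f_ty = M·x/J = 1.308 kip/in.
Resultant f_max = √[f_tx² + (f_v + f_ty)²] = √[3.432² + (1.014 + 1.308)²] = 4.144 kip/in.
Capacity per unit length: φr_n = 0.75 × 0.6 × 80 × (0.707 × 0.3125) = 7.954 kip/in.
4.144 ≤ 7.954 → adequate.

f_max ≈ 4.14 kip/in; adequate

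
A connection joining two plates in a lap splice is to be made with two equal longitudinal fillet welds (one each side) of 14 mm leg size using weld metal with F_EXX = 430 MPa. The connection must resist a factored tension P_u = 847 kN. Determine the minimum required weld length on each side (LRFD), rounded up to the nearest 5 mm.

L = 225 mm on each side

Throat t_e = 0.707 × 14 = 9.898 mm.
φr_n = 0.75 × 0.6 × 430 × 9.898 × 10⁻³ = 1.915 kN/mm.
L_req = P_u / φr_n = 847 / 1.915 = 442.2 mm total.
Per side: 442.2 / 2 = 221.1 mm.
Round up → use L = 225 mm on each side.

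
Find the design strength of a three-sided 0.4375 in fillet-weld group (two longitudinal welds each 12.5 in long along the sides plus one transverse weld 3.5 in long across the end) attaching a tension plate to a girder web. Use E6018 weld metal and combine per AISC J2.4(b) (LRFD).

φR_n ≈ 238 kip

E60XX → F_EXX = 60 ksi.
t_e = 0.707 × 0.4375 = 0.3093 in.
R_nwl = 0.6 × 60 × 0.3093 × 25 = 278.4 kip (longitudinal, 2 welds).
R_nwt = 0.6 × 60 × 0.3093 × 3.5 = 38.97 kip (transverse, base value).
(i) R_nwl + R_nwt = 317.4 kip; (ii) 0.85 R_nwl + 1.5 R_nwt = 295.1 kip.
R_n = max = 317.4 kip [governs: (i)]; φR_n = 238 kip.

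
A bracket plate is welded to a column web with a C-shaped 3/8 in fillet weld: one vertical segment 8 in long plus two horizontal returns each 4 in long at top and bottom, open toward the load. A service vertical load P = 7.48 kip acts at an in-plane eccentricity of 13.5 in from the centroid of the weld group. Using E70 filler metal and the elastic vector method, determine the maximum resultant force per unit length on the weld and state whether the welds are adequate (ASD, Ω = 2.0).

E70XX → F_EXX = 70 ksi.
Total weld length L_w = 16 in. Treat welds as unit-width lines.
Centroid: x̄ = 2×4×2 / 16 = 1 in from the vertical weld.
Polar moment about centroid: J = I_x + I_y = [8³/12 + 2×4×4²] + [8×1² + 2(4³/12 + 4×1²)] = 197.3 in³.
Direct shear f_v = P/L_w = 7.48 / 16 = 0.4675 kip/in (vertical).
Torsion M = P·e = 7.48 × 13.5 = 100.98 kip·in.
Critical point at (x, y) = (3, 4) from centroid. f_tx = M·y/J = 2.047 kip/in; f_ty = M·x/J = 1.535 kip/in.
Resultant f_max = √[f_tx² + (f_v + f_ty)²] = √[2.047² + (0.4675 + 1.535)²] = 2.864 kip/in.
Capacity per unit length: r_n/Ω = (1/2.0) × 0.6 × 70 × (0.707 × 0.375) = 5.568 kip/in.
2.864 ≤ 5.568 → adequate.

f_max ≈ 2.86 kip/in; adequate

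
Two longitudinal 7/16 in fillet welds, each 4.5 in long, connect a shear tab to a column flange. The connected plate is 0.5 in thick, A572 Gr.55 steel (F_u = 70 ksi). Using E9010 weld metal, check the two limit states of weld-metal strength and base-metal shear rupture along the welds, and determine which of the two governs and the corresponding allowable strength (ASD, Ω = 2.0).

E90XX → F_EXX = 90 ksi.
t_e = 0.707 × 0.4375 = 0.3093 in; L = 9 in.
Weld metal: R_n/Ω = (1/2.0) × 0.6 × 90 × 0.3093 × 9 = 75.16 kips.
Base metal (shear rupture): R_n/Ω = (1/2.0) × 0.6 × 70 × 0.5 × 9 = 94.5 kips.
Governing: weld metal.

R_n/Ω ≈ 75.2 kips (weld metal governs)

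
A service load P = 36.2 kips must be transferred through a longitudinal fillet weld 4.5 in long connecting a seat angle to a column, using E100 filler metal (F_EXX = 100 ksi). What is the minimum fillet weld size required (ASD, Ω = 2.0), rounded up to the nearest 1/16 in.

w = 7/16 in

Total weld length L = 4.5 in.
Required throat t_e = P × Ω / (0.6 F_EXX × L) = 36.2 × 2.0 / (0.6 × 100 × 4.5) = 0.2681 in.
Required leg w = t_e / 0.707 = 0.3793 in → use 7/16 in.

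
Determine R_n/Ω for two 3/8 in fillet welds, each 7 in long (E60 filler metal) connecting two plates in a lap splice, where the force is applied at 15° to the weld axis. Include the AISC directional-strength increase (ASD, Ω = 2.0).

E60XX → F_EXX = 60 ksi.
t_e = 0.707 × 0.375 = 0.2651 in; A_we = 0.2651 × 14 = 3.712 in².
Directional factor: 1.0 + 0.5 sin^1.5(15°) = 1.066.
F_nw = 0.6 × 60 × 1.066 = 38.37 ksi.
R_n/Ω = (38.37 × 3.712) / 2.0 = 71.21 kip.

R_n/Ω ≈ 71.2 kip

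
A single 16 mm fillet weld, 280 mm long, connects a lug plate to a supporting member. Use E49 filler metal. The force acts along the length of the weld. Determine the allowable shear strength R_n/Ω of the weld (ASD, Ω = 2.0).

E49XX → F_EXX = 490 MPa.
Effective throat t_e = 0.707 × 16 = 11.31 mm.
Total length L = 280 mm; A_we = 11.31 × 280 = 3167 mm².
F_nw = 0.6 F_EXX = 0.6 × 490 = 294 MPa.
R_n = 294 × 3167 × 10⁻³ = 931.2 kN; R_n/Ω = 931.2/2.0 = 465.6 kN.

R_n/Ω ≈ 466 kN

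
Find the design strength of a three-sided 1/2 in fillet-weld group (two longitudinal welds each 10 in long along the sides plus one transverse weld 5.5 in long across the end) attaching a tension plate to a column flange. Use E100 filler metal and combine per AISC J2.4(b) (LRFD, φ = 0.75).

E100XX → F_EXX = 100 ksi.
t_e = 0.707 × 0.5 = 0.3535 in.
R_nwl = 0.6 × 100 × 0.3535 × 20 = 424.2 kips (longitudinal, 2 welds).
R_nwt = 0.6 × 100 × 0.3535 × 5.5 = 116.7 kips (transverse, base value).
(i) R_nwl + R_nwt = 540.9 kips; (ii) 0.85 R_nwl + 1.5 R_nwt = 535.6 kips.
R_n = max = 540.9 kips [governs: (i)]; φR_n = 405.6 kips.

φR_n ≈ 406 kips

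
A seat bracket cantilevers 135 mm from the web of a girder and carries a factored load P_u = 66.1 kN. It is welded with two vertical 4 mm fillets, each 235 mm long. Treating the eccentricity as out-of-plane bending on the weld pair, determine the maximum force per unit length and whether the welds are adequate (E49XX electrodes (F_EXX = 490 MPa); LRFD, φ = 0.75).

f_max ≈ 505 N/mm; adequate

L_w = 2 × 235 = 470 mm; section modulus (unit throat) S = 2 × L²/6 = 18410 mm².
Direct shear f_v = P/L_w = 66.1×10³/470 = 140.6 N/mm.
Moment M = P × e = 66.1×10³ × 135 = 8923500 N·mm; bending f_b = M/S = 484.8 N/mm.
f_max = √(f_v² + f_b²) = √(140.6² + 484.8²) = 504.7 N/mm.
φr_n = 0.75 × 0.6 × 490 × (0.707 × 4) = 623.6 N/mm → adequate.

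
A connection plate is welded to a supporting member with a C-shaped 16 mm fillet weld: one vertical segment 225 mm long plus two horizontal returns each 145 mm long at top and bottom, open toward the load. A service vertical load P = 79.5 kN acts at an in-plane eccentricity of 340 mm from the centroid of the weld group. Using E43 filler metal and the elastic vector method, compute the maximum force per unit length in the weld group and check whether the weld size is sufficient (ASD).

f_max ≈ 828 N/mm; adequate

E43XX → F_EXX = 430 MPa.
Total weld length L_w = 515 mm. Treat welds as unit-width lines.
Centroid: x̄ = 2×145×72.5 / 515 = 40.83 mm from the vertical weld.
Polar moment about centroid: J = I_x + I_y = [225³/12 + 2×145×112.5²] + [225×40.83² + 2(145³/12 + 145×31.67²)] = 5794000 mm³.
Direct shear f_v = P/L_w = 79.5×10³ / 515 = 154.4 N/mm (vertical).
Torsion M = P·e = 79.5×10³ × 340 = 27030000 N·mm.
Critical point at (x, y) = (104.2, 112.5) from centroid. f_tx = M·y/J = 524.9 N/mm; f_ty = M·x/J = 486 N/mm.
Resultant f_max = √[f_tx² + (f_v + f_ty)²] = √[524.9² + (154.4 + 486)²] = 828 N/mm.
Capacity per unit length: r_n/Ω = (1/2.0) × 0.6 × 430 × (0.707 × 16) = 1459 N/mm.
828 ≤ 1459 → adequate.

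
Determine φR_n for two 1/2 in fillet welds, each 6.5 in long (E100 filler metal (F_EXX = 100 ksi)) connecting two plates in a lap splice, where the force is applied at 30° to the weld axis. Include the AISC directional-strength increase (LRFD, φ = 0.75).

φR_n ≈ 243 kips

t_e = 0.707 × 0.5 = 0.3535 in; A_we = 0.3535 × 13 = 4.595 in².
Directional factor: 1.0 + 0.5 sin^1.5(30°) = 1.177.
F_nw = 0.6 × 100 × 1.177 = 70.61 ksi.
φR_n = 0.75 × 70.61 × 4.595 = 243.4 kips.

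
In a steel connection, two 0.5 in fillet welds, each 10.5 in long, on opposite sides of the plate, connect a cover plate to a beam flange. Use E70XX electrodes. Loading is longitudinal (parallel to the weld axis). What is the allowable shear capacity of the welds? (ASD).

E70XX → F_EXX = 70 ksi.
Effective throat t_e = 0.707 × 0.5 = 0.3535 in.
Total length L = 21 in; A_we = 0.3535 × 21 = 7.423 in².
F_nw = 0.6 F_EXX = 0.6 × 70 = 42 ksi.
R_n = 42 × 7.423 = 311.8 kips; R_n/Ω = 311.8/2.0 = 155.9 kips.

R_n/Ω ≈ 156 kips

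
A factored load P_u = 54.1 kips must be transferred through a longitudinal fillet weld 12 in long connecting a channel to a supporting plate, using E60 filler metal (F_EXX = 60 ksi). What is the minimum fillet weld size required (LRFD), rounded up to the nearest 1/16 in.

Total weld length L = 12 in.
Required throat t_e = P_u / (φ × 0.6 F_EXX × L) = 54.1 / (0.75 × 0.6 × 60 × 12) = 0.167 in.
Required leg w = t_e / 0.707 = 0.2362 in → use 1/4 in.

w = 1/4 in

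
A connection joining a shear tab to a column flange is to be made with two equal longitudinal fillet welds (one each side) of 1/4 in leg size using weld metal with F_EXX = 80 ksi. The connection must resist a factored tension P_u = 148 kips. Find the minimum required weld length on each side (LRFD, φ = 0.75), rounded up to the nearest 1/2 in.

Throat t_e = 0.707 × 0.25 = 0.1767 in.
φr_n = 0.75 × 0.6 × 80 × 0.1767 = 6.363 kips/in.
L_req = P_u / φr_n = 148 / 6.363 = 23.26 in total.
Per side: 23.26 / 2 = 11.63 in.
Round up → use L = 12 in on each side.

L = 12 in on each side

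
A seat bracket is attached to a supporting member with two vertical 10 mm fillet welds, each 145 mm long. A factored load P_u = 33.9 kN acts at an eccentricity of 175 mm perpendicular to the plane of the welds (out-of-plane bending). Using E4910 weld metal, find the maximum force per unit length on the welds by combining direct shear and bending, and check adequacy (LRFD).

E49XX → F_EXX = 490 MPa.
L_w = 2 × 145 = 290 mm; section modulus (unit throat) S = 2 × L²/6 = 7008 mm².
Direct shear f_v = P/L_w = 33.9×10³/290 = 116.9 N/mm.
Moment M = P × e = 33.9×10³ × 175 = 5932500 N·mm; bending f_b = M/S = 846.5 N/mm.
f_max = √(f_v² + f_b²) = √(116.9² + 846.5²) = 854.5 N/mm.
φr_n = 0.75 × 0.6 × 490 × (0.707 × 10) = 1559 N/mm → adequate.

f_max ≈ 855 N/mm; adequate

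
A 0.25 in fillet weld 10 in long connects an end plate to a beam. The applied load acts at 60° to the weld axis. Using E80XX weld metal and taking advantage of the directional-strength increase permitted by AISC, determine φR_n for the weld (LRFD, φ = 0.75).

φR_n ≈ 89.3 kip

E80XX → F_EXX = 80 ksi.
t_e = 0.707 × 0.25 = 0.1767 in; A_we = 0.1767 × 10 = 1.767 in².
Directional factor: 1.0 + 0.5 sin^1.5(60°) = 1.403.
F_nw = 0.6 × 80 × 1.403 = 67.34 ksi.
φR_n = 0.75 × 67.34 × 1.767 = 89.27 kip.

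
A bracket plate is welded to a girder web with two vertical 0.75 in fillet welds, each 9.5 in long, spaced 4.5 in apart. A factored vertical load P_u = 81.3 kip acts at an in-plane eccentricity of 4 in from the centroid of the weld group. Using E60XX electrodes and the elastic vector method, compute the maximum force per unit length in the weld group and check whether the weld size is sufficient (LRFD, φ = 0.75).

f_max ≈ 9.78 kip/in; adequate

E60XX → F_EXX = 60 ksi.
Total weld length L_w = 19 in. Treat welds as unit-width lines.
Polar moment about centroid: J = 2[d³/12 + d(b/2)²] = 2[9.5³/12 + 9.5×2.25²] = 239.1 in³.
Direct shear f_v = P/L_w = 81.3 / 19 = 4.279 kip/in (vertical).
Torsion M = P·e = 81.3 × 4 = 325.2 kip·in.
Critical point at (x, y) = (2.25, 4.75) from centroid. f_tx = M·y/J = 6.461 kip/in; f_ty = M·x/J = 3.06 kip/in.
Resultant f_max = √[f_tx² + (f_v + f_ty)²] = √[6.461² + (4.279 + 3.06)²] = 9.778 kip/in.
Capacity per unit length: φr_n = 0.75 × 0.6 × 60 × (0.707 × 0.75) = 14.32 kip/in.
9.778 ≤ 14.32 → adequate.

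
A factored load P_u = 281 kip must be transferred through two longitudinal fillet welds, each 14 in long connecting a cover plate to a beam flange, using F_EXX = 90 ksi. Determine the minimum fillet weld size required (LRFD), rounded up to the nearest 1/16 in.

Total weld length L = 28 in.
Required throat t_e = P_u / (φ × 0.6 F_EXX × L) = 281 / (0.75 × 0.6 × 90 × 28) = 0.2478 in.
Required leg w = t_e / 0.707 = 0.3505 in → use 3/8 in.

w = 3/8 in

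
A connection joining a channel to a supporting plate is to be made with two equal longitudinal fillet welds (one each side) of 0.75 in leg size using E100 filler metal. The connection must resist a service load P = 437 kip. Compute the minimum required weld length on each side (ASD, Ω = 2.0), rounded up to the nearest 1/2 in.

L = 14 in on each side

E100XX → F_EXX = 100 ksi.
Throat t_e = 0.707 × 0.75 = 0.5302 in.
r_n/Ω = (0.6 × 100 × 0.5302) / 2.0 = 15.91 kip/in.
L_req = P / (r_n/Ω) = 437 / 15.91 = 27.47 in total.
Per side: 27.47 / 2 = 13.74 in.
Round up → use L = 14 in on each side.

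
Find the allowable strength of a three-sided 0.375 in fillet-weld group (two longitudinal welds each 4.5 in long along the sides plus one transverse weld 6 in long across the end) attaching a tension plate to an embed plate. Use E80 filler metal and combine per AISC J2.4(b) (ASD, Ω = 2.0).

R_n/Ω ≈ 106 kip

E80XX → F_EXX = 80 ksi.
t_e = 0.707 × 0.375 = 0.2651 in.
R_nwl = 0.6 × 80 × 0.2651 × 9 = 114.5 kip (longitudinal, 2 welds).
R_nwt = 0.6 × 80 × 0.2651 × 6 = 76.36 kip (transverse, base value).
(i) R_nwl + R_nwt = 190.9 kip; (ii) 0.85 R_nwl + 1.5 R_nwt = 211.9 kip.
R_n = max = 211.9 kip [governs: (ii)]; R_n/Ω = 105.9 kip.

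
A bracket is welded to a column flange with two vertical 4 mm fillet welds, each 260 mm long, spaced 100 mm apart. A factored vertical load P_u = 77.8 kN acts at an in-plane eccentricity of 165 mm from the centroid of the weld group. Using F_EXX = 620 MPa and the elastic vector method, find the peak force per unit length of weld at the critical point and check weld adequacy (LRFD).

Total weld length L_w = 520 mm. Treat welds as unit-width lines.
Polar moment about centroid: J = 2[d³/12 + d(b/2)²] = 2[260³/12 + 260×50²] = 4229000 mm³.
Direct shear f_v = P/L_w = 77.8×10³ / 520 = 149.6 N/mm (vertical).
Torsion M = P·e = 77.8×10³ × 165 = 12837000 N·mm.
Critical point at (x, y) = (50, 130) from centroid. f_tx = M·y/J = 394.6 N/mm; f_ty = M·x/J = 151.8 N/mm.
Resultant f_max = √[f_tx² + (f_v + f_ty)²] = √[394.6² + (149.6 + 151.8)²] = 496.5 N/mm.
Capacity per unit length: φr_n = 0.75 × 0.6 × 620 × (0.707 × 4) = 789 N/mm.
496.5 ≤ 789 → adequate.

f_max ≈ 497 N/mm; adequate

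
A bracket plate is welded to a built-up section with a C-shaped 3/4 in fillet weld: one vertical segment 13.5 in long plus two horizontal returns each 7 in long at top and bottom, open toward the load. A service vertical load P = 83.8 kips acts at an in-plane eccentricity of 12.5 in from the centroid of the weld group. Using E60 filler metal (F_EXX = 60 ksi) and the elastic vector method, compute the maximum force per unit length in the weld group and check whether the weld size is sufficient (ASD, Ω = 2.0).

f_max ≈ 11.2 kip/in; NOT adequate

Total weld length L_w = 27.5 in. Treat welds as unit-width lines.
Centroid: x̄ = 2×7×3.5 / 27.5 = 1.782 in from the vertical weld.
Polar moment about centroid: J = I_x + I_y = [13.5³/12 + 2×7×6.75²] + [13.5×1.782² + 2(7³/12 + 7×1.718²)] = 984.3 in³.
Direct shear f_v = P/L_w = 83.8 / 27.5 = 3.047 kip/in (vertical).
Torsion M = P·e = 83.8 × 12.5 = 1047.5 kip·in.
Critical point at (x, y) = (5.218, 6.75) from centroid. f_tx = M·y/J = 7.184 kip/in; f_ty = M·x/J = 5.553 kip/in.
Resultant f_max = √[f_tx² + (f_v + f_ty)²] = √[7.184² + (3.047 + 5.553)²] = 11.21 kip/in.
Capacity per unit length: r_n/Ω = (1/2.0) × 0.6 × 60 × (0.707 × 0.75) = 9.544 kip/in.
11.21 > 9.544 → NOT adequate.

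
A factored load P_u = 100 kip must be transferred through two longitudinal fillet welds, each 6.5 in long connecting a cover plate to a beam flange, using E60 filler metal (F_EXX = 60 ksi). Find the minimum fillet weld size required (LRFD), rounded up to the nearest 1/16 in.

Total weld length L = 13 in.
Required throat t_e = P_u / (φ × 0.6 F_EXX × L) = 100 / (0.75 × 0.6 × 60 × 13) = 0.2849 in.
Required leg w = t_e / 0.707 = 0.403 in → use 7/16 in.

w = 7/16 in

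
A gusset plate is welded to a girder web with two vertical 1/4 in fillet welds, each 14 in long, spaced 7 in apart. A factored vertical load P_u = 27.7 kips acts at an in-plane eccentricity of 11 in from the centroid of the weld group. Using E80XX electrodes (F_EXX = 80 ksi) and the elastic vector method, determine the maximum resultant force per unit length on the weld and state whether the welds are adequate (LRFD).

f_max ≈ 3.53 kip/in; adequate

Total weld length L_w = 28 in. Treat welds as unit-width lines.
Polar moment about centroid: J = 2[d³/12 + d(b/2)²] = 2[14³/12 + 14×3.5²] = 800.3 in³.
Direct shear f_v = P/L_w = 27.7 / 28 = 0.9893 kip/in (vertical).
Torsion M = P·e = 27.7 × 11 = 304.7 kip·in.
Critical point at (x, y) = (3.5, 7) from centroid. f_tx = M·y/J = 2.665 kip/in; f_ty = M·x/J = 1.333 kip/in.
Resultant f_max = √[f_tx² + (f_v + f_ty)²] = √[2.665² + (0.9893 + 1.333)²] = 3.535 kip/in.
Capacity per unit length: φr_n = 0.75 × 0.6 × 80 × (0.707 × 0.25) = 6.363 kip/in.
3.535 ≤ 6.363 → adequate.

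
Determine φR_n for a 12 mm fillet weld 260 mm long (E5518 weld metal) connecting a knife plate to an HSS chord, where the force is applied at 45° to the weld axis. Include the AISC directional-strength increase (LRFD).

E55XX → F_EXX = 550 MPa.
t_e = 0.707 × 12 = 8.484 mm; A_we = 8.484 × 260 = 2206 mm².
Directional factor: 1.0 + 0.5 sin^1.5(45°) = 1.297.
F_nw = 0.6 × 550 × 1.297 = 428.1 MPa.
φR_n = 0.75 × 428.1 × 2206 × 10⁻³ = 708.3 kN.

φR_n ≈ 708 kN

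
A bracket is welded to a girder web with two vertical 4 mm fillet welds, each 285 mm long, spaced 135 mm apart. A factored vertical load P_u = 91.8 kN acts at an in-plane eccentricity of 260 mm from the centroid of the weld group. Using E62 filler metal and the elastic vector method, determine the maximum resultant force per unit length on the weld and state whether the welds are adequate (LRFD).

f_max ≈ 668 N/mm; adequate

E62XX → F_EXX = 620 MPa.
Total weld length L_w = 570 mm. Treat welds as unit-width lines.
Polar moment about centroid: J = 2[d³/12 + d(b/2)²] = 2[285³/12 + 285×67.5²] = 6455000 mm³.
Direct shear f_v = P/L_w = 91.8×10³ / 570 = 161.1 N/mm (vertical).
Torsion M = P·e = 91.8×10³ × 260 = 23868000 N·mm.
Critical point at (x, y) = (67.5, 142.5) from centroid. f_tx = M·y/J = 526.9 N/mm; f_ty = M·x/J = 249.6 N/mm.
Resultant f_max = √[f_tx² + (f_v + f_ty)²] = √[526.9² + (161.1 + 249.6)²] = 668 N/mm.
Capacity per unit length: φr_n = 0.75 × 0.6 × 620 × (0.707 × 4) = 789 N/mm.
668 ≤ 789 → adequate.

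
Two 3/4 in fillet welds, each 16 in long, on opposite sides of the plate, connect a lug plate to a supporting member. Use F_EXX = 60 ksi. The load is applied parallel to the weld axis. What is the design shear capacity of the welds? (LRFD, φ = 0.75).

φR_n ≈ 458 kips

Effective throat t_e = 0.707 × 0.75 = 0.5302 in.
Total length L = 32 in; A_we = 0.5302 × 32 = 16.97 in².
F_nw = 0.6 F_EXX = 0.6 × 60 = 36 ksi.
φR_n = 0.75 × 36 × 16.97 = 458.1 kips.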